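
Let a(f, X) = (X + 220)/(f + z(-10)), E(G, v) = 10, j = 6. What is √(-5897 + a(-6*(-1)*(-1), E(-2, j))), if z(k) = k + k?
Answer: 2*I*√249522/13 ≈ 76.849*I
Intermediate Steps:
z(k) = 2*k
a(f, X) = (220 + X)/(-20 + f) (a(f, X) = (X + 220)/(f + 2*(-10)) = (220 + X)/(f - 20) = (220 + X)/(-20 + f))
√(-5897 + a(-6*(-1)*(-1), E(-2, j))) = √(-5897 + (220 + 10)/(-20 - 6*(-1)*(-1))) = √(-5897 + 230/(-20 + 6*(-1))) = √(-5897 + 230/(-20 - 6)) = √(-5897 + 230/(-26)) = √(-5897 - 1/26*230) = √(-5897 - 115/13) = √(-76776/13) = 2*I*√249522/13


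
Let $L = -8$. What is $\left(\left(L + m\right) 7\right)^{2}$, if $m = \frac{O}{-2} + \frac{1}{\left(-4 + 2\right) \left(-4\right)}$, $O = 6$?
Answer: $\frac{370881}{64} \approx 5795.0$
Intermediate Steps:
$m = - \frac{23}{8}$ ($m = \frac{6}{-2} + \frac{1}{\left(-4 + 2\right) \left(-4\right)} = 6 \left(- \frac{1}{2}\right) + \frac{1}{-2} \left(- \frac{1}{4}\right) = -3 - - \frac{1}{8} = -3 + \frac{1}{8} = - \frac{23}{8} \approx -2.875$)
$\left(\left(L + m\right) 7\right)^{2} = \left(\left(-8 - \frac{23}{8}\right) 7\right)^{2} = \left(\left(- \frac{87}{8}\right) 7\right)^{2} = \left(- \frac{609}{8}\right)^{2} = \frac{370881}{64}$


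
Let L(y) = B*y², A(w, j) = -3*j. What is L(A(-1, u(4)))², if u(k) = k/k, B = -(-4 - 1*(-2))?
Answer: 324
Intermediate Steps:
B = 2 (B = -(-4 + 2) = -1*(-2) = 2)
u(k) = 1
L(y) = 2*y²
L(A(-1, u(4)))² = (2*(-3*1)²)² = (2*(-3)²)² = (2*9)² = 18² = 324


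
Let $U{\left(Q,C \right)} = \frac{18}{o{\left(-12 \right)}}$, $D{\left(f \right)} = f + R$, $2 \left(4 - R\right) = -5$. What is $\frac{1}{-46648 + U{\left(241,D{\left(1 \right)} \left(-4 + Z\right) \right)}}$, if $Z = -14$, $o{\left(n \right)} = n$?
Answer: $- \frac{2}{93299} \approx -2.1436 \cdot 10^{-5}$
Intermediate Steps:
$R = \frac{13}{2}$ ($R = 4 - - \frac{5}{2} = 4 + \frac{5}{2} = \frac{13}{2} \approx 6.5$)
$D{\left(f \right)} = \frac{13}{2} + f$ ($D{\left(f \right)} = f + \frac{13}{2} = \frac{13}{2} + f$)
$U{\left(Q,C \right)} = - \frac{3}{2}$ ($U{\left(Q,C \right)} = \frac{18}{-12} = 18 \left(- \frac{1}{12}\right) = - \frac{3}{2}$)
$\frac{1}{-46648 + U{\left(241,D{\left(1 \right)} \left(-4 + Z\right) \right)}} = \frac{1}{-46648 - \frac{3}{2}} = \frac{1}{- \frac{93299}{2}} = - \frac{2}{93299}$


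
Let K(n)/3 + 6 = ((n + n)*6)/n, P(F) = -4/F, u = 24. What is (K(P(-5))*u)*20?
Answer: 8640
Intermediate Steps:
K(n) = 18 (K(n) = -18 + 3*(((n + n)*6)/n) = -18 + 3*(((2*n)*6)/n) = -18 + 3*((12*n)/n) = -18 + 3*12 = -18 + 36 = 18)
(K(P(-5))*u)*20 = (18*24)*20 = 432*20 = 8640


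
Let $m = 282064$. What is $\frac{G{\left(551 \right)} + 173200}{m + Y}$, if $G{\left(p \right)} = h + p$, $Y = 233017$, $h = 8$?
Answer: $\frac{173759}{515081} \approx 0.33734$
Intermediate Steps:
$G{\left(p \right)} = 8 + p$
$\frac{G{\left(551 \right)} + 173200}{m + Y} = \frac{\left(8 + 551\right) + 173200}{282064 + 233017} = \frac{559 + 173200}{515081} = 173759 \cdot \frac{1}{515081} = \frac{173759}{515081}$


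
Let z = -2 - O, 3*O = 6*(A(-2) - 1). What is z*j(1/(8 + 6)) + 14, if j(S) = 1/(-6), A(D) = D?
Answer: 40/3 ≈ 13.333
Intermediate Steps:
O = -6 (O = (6*(-2 - 1))/3 = (6*(-3))/3 = (⅓)*(-18) = -6)
j(S) = -⅙
z = 4 (z = -2 - 1*(-6) = -2 + 6 = 4)
z*j(1/(8 + 6)) + 14 = 4*(-⅙) + 14 = -⅔ + 14 = 40/3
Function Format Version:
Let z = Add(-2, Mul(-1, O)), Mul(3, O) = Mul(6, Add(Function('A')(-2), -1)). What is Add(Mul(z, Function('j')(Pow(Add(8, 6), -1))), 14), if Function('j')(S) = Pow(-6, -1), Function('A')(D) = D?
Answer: Rational(40, 3) ≈ 13.333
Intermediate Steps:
O = -6 (O = Mul(Rational(1, 3), Mul(6, Add(-2, -1))) = Mul(Rational(1, 3), Mul(6, -3)) = Mul(Rational(1, 3), -18) = -6)
Function('j')(S) = Rational(-1, 6)
z = 4 (z = Add(-2, Mul(-1, -6)) = Add(-2, 6) = 4)
Add(Mul(z, Function('j')(Pow(Add(8, 6), -1))), 14) = Add(Mul(4, Rational(-1, 6)), 14) = Add(Rational(-2, 3), 14) = Rational(40, 3)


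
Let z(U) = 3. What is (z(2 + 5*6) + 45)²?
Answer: 2304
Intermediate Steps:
(z(2 + 5*6) + 45)² = (3 + 45)² = 48² = 2304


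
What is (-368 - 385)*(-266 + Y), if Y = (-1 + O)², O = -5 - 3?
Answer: 139305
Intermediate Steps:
O = -8
Y = 81 (Y = (-1 - 8)² = (-9)² = 81)
(-368 - 385)*(-266 + Y) = (-368 - 385)*(-266 + 81) = -753*(-185) = 139305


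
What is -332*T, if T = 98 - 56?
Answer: -13944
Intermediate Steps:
T = 42
-332*T = -332*42 = -13944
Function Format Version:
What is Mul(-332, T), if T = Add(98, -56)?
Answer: -13944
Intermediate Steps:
T = 42
Mul(-332, T) = Mul(-332, 42) = -13944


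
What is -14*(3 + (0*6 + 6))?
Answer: -126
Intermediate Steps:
-14*(3 + (0*6 + 6)) = -14*(3 + (0 + 6)) = -14*(3 + 6) = -14*9 = -126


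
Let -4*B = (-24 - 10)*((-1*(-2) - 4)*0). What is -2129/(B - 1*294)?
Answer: 2129/294 ≈ 7.2415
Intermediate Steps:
B = 0 (B = -(-24 - 10)*(-1*(-2) - 4)*0/4 = -(-17)*(2 - 4)*0/2 = -(-17)*(-2*0)/2 = -(-17)*0/2 = -¼*0 = 0)
-2129/(B - 1*294) = -2129/(0 - 1*294) = -2129/(0 - 294) = -2129/(-294) = -2129*(-1/294) = 2129/294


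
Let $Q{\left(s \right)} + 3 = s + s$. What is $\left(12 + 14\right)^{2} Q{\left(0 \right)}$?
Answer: $-2028$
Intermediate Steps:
$Q{\left(s \right)} = -3 + 2 s$ ($Q{\left(s \right)} = -3 + \left(s + s\right) = -3 + 2 s$)
$\left(12 + 14\right)^{2} Q{\left(0 \right)} = \left(12 + 14\right)^{2} \left(-3 + 2 \cdot 0\right) = 26^{2} \left(-3 + 0\right) = 676 \left(-3\right) = -2028$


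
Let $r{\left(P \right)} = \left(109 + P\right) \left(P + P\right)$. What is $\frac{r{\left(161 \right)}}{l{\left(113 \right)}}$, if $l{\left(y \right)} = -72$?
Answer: $- \frac{2415}{2} \approx -1207.5$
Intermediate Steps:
$r{\left(P \right)} = 2 P \left(109 + P\right)$ ($r{\left(P \right)} = \left(109 + P\right) 2 P = 2 P \left(109 + P\right)$)
$\frac{r{\left(161 \right)}}{l{\left(113 \right)}} = \frac{2 \cdot 161 \left(109 + 161\right)}{-72} = 2 \cdot 161 \cdot 270 \left(- \frac{1}{72}\right) = 86940 \left(- \frac{1}{72}\right) = - \frac{2415}{2}$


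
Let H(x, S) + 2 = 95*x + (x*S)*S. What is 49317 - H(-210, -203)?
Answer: 8723159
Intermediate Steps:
H(x, S) = -2 + 95*x + x*S**2 (H(x, S) = -2 + (95*x + (x*S)*S) = -2 + (95*x + (S*x)*S) = -2 + (95*x + x*S**2) = -2 + 95*x + x*S**2)
49317 - H(-210, -203) = 49317 - (-2 + 95*(-210) - 210*(-203)**2) = 49317 - (-2 - 19950 - 210*41209) = 49317 - (-2 - 19950 - 8653890) = 49317 - 1*(-8673842) = 49317 + 8673842 = 8723159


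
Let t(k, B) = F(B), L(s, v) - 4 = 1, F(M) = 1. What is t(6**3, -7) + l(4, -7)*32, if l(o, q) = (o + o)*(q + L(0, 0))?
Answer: -511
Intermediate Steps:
L(s, v) = 5 (L(s, v) = 4 + 1 = 5)
l(o, q) = 2*o*(5 + q) (l(o, q) = (o + o)*(q + 5) = (2*o)*(5 + q) = 2*o*(5 + q))
t(k, B) = 1
t(6**3, -7) + l(4, -7)*32 = 1 + (2*4*(5 - 7))*32 = 1 + (2*4*(-2))*32 = 1 - 16*32 = 1 - 512 = -511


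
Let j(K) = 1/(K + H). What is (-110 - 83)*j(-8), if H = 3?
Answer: 193/5 ≈ 38.600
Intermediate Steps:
j(K) = 1/(3 + K) (j(K) = 1/(K + 3) = 1/(3 + K))
(-110 - 83)*j(-8) = (-110 - 83)/(3 - 8) = -193/(-5) = -193*(-1/5) = 193/5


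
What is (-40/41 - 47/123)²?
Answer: 27889/15129 ≈ 1.8434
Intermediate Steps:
(-40/41 - 47/123)² = (-167/123)² = 27889/15129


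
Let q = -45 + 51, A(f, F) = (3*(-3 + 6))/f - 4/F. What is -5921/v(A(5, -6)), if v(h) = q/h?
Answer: -219077/90 ≈ -2434.2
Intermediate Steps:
A(f, F) = -4/F + 9/f (A(f, F) = (3*3)/f - 4/F = 9/f - 4/F = -4/F + 9/f)
q = 6
v(h) = 6/h
-5921/v(A(5, -6)) = -5921/(6/(-4/(-6) + 9/5)) = -5921/(6/(-4*(-⅙) + 9*(⅕))) = -5921/(6/(⅔ + 9/5)) = -5921/(6/(37/15)) = -5921/(6*(15/37)) = -5921/90/37 = -5921*37/90 = -219077/90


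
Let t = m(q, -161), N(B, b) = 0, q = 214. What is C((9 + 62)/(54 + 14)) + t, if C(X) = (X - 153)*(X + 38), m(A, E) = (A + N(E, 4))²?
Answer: 184326589/4624 ≈ 39863.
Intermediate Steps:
m(A, E) = A² (m(A, E) = (A + 0)² = A²)
C(X) = (-153 + X)*(38 + X)
t = 45796 (t = 214² = 45796)
C((9 + 62)/(54 + 14)) + t = (-5814 + ((9 + 62)/(54 + 14))² - 115*(9 + 62)/(54 + 14)) + 45796 = (-5814 + (71/68)² - 8165/68) + 45796 = (-5814 + (71*(1/68))² - 8165/68) + 45796 = (-5814 + (71/68)² - 115*71/68) + 45796 = (-5814 + 5041/4624 - 8165/68) + 45796 = -27434115/4624 + 45796 = 184326589/4624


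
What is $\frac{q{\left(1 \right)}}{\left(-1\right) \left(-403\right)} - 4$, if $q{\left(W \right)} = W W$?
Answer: $- \frac{1611}{403} \approx -3.9975$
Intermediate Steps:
$q{\left(W \right)} = W^{2}$
$\frac{q{\left(1 \right)}}{\left(-1\right) \left(-403\right)} - 4 = \frac{1^{2}}{\left(-1\right) \left(-403\right)} - 4 = 1 \cdot \frac{1}{403} - 4 = \frac{1}{403} - 4 = - \frac{1611}{403}$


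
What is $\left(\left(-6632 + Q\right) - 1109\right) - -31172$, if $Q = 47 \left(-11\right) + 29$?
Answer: $22943$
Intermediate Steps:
$Q = -488$ ($Q = -517 + 29 = -488$)
$\left(\left(-6632 + Q\right) - 1109\right) - -31172 = \left(\left(-6632 - 488\right) - 1109\right) - -31172 = \left(-7120 - 1109\right) + 31172 = -8229 + 31172 = 22943$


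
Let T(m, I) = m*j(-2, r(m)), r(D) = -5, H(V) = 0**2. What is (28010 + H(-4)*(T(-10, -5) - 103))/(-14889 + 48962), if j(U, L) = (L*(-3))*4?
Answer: 28010/34073 ≈ 0.82206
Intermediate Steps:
H(V) = 0
j(U, L) = -12*L (j(U, L) = -3*L*4 = -12*L)
T(m, I) = 60*m (T(m, I) = m*(-12*(-5)) = m*60 = 60*m)
(28010 + H(-4)*(T(-10, -5) - 103))/(-14889 + 48962) = (28010 + 0*(60*(-10) - 103))/(-14889 + 48962) = (28010 + 0*(-600 - 103))/34073 = (28010 + 0*(-703))*(1/34073) = (28010 + 0)*(1/34073) = 28010*(1/34073) = 28010/34073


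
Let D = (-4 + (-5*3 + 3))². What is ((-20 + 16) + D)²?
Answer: 63504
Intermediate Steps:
D = 256 (D = (-4 + (-15 + 3))² = (-4 - 12)² = (-16)² = 256)
((-20 + 16) + D)² = ((-20 + 16) + 256)² = (-4 + 256)² = 252² = 63504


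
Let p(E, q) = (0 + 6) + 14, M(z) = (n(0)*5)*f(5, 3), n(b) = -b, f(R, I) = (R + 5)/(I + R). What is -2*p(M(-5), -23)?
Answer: -40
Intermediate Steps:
f(R, I) = (5 + R)/(I + R)
M(z) = 0 (M(z) = (-1*0*5)*((5 + 5)/(3 + 5)) = (0*5)*(10/8) = 0*((⅛)*10) = 0*(5/4) = 0)
p(E, q) = 20 (p(E, q) = 6 + 14 = 20)
-2*p(M(-5), -23) = -2*20 = -40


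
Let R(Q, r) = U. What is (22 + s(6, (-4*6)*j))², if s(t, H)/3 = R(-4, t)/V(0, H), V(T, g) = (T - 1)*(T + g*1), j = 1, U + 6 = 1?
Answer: 29241/64 ≈ 456.89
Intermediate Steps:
U = -5 (U = -6 + 1 = -5)
V(T, g) = (-1 + T)*(T + g)
R(Q, r) = -5
s(t, H) = 15/H (s(t, H) = 3*(-5/(0² - 1*0 - H + 0*H)) = 3*(-5/(0 + 0 - H + 0)) = 3*(-5*(-1/H)) = 3*(-(-5)/H) = 3*(5/H) = 15/H)
(22 + s(6, (-4*6)*j))² = (22 + 15/((-4*6*1)))² = (22 + 15/((-24*1)))² = (22 + 15/(-24))² = (22 + 15*(-1/24))² = (22 - 5/8)² = (171/8)² = 29241/64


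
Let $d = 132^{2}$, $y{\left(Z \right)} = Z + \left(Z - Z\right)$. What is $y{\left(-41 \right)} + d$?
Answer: $17383$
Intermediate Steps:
$y{\left(Z \right)} = Z$ ($y{\left(Z \right)} = Z + 0 = Z$)
$d = 17424$
$y{\left(-41 \right)} + d = -41 + 17424 = 17383$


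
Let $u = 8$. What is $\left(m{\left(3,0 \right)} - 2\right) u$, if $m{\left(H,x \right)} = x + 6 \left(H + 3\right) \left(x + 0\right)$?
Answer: $-16$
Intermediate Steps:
$m{\left(H,x \right)} = x + 6 x \left(3 + H\right)$ ($m{\left(H,x \right)} = x + 6 \left(3 + H\right) x = x + 6 x \left(3 + H\right)$)
$\left(m{\left(3,0 \right)} - 2\right) u = \left(0 \left(19 + 6 \cdot 3\right) - 2\right) 8 = \left(0 \left(19 + 18\right) - 2\right) 8 = \left(0 \cdot 37 - 2\right) 8 = \left(0 - 2\right) 8 = \left(-2\right) 8 = -16$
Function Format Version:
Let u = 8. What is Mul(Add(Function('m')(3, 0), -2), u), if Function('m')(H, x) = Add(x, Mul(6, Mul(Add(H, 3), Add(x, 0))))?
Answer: -16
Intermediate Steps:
Function('m')(H, x) = Add(x, Mul(6, x, Add(3, H))) (Function('m')(H, x) = Add(x, Mul(6, Mul(Add(3, H), x))) = Add(x, Mul(6, Mul(x, Add(3, H)))) = Add(x, Mul(6, x, Add(3, H))))
Mul(Add(Function('m')(3, 0), -2), u) = Mul(Add(Mul(0, Add(19, Mul(6, 3))), -2), 8) = Mul(Add(Mul(0, Add(19, 18)), -2), 8) = Mul(Add(Mul(0, 37), -2), 8) = Mul(Add(0, -2), 8) = Mul(-2, 8) = -16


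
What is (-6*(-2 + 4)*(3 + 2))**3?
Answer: -216000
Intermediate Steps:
(-6*(-2 + 4)*(3 + 2))**3 = (-12*5)**3 = (-6*10)**3 = (-60)**3 = -216000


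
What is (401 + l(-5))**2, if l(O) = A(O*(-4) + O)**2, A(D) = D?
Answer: 391876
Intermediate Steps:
l(O) = 9*O**2 (l(O) = (O*(-4) + O)**2 = (-4*O + O)**2 = (-3*O)**2 = 9*O**2)
(401 + l(-5))**2 = (401 + 9*(-5)**2)**2 = (401 + 9*25)**2 = (401 + 225)**2 = 626**2 = 391876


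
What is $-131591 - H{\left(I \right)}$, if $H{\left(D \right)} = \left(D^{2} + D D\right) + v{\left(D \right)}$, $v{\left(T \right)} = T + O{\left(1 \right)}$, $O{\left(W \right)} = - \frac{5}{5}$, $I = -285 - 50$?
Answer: $-355705$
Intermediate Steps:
$I = -335$
$O{\left(W \right)} = -1$ ($O{\left(W \right)} = \left(-5\right) \frac{1}{5} = -1$)
$v{\left(T \right)} = -1 + T$ ($v{\left(T \right)} = T - 1 = -1 + T$)
$H{\left(D \right)} = -1 + D + 2 D^{2}$ ($H{\left(D \right)} = \left(D^{2} + D D\right) + \left(-1 + D\right) = \left(D^{2} + D^{2}\right) + \left(-1 + D\right) = 2 D^{2} + \left(-1 + D\right) = -1 + D + 2 D^{2}$)
$-131591 - H{\left(I \right)} = -131591 - \left(-1 - 335 + 2 \left(-335\right)^{2}\right) = -131591 - \left(-1 - 335 + 2 \cdot 112225\right) = -131591 - \left(-1 - 335 + 224450\right) = -131591 - 224114 = -355705$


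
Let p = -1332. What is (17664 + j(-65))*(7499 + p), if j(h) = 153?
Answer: 109877439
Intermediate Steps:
(17664 + j(-65))*(7499 + p) = (17664 + 153)*(7499 - 1332) = 17817*6167 = 109877439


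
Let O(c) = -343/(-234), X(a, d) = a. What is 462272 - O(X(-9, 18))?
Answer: 108171305/234 ≈ 4.6227e+5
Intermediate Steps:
O(c) = 343/234 (O(c) = -343*(-1/234) = 343/234)
462272 - O(X(-9, 18)) = 462272 - 1*343/234 = 462272 - 343/234 = 108171305/234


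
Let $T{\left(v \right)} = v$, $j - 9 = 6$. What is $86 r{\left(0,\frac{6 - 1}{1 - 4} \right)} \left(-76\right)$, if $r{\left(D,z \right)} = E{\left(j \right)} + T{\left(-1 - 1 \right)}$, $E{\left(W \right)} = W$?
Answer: $-84968$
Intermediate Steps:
$j = 15$ ($j = 9 + 6 = 15$)
$r{\left(D,z \right)} = 13$ ($r{\left(D,z \right)} = 15 - 2 = 13$)
$86 r{\left(0,\frac{6 - 1}{1 - 4} \right)} \left(-76\right) = 86 \cdot 13 \left(-76\right) = 1118 \left(-76\right) = -84968$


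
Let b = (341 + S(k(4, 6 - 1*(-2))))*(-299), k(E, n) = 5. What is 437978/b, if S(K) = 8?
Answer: -437978/104351 ≈ -4.1972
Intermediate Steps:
b = -104351 (b = (341 + 8)*(-299) = 349*(-299) = -104351)
437978/b = 437978/(-104351) = 437978*(-1/104351) = -437978/104351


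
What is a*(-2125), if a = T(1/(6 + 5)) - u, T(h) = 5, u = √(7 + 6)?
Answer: -10625 + 2125*√13 ≈ -2963.2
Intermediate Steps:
u = √13 ≈ 3.6056
a = 5 - √13 ≈ 1.3944
a*(-2125) = (5 - √13)*(-2125) = -10625 + 2125*√13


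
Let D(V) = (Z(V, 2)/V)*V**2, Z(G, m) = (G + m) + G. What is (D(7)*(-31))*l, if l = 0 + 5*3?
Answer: -52080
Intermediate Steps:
l = 15 (l = 0 + 15 = 15)
Z(G, m) = m + 2*G
D(V) = V*(2 + 2*V) (D(V) = ((2 + 2*V)/V)*V**2 = V*(2 + 2*V))
(D(7)*(-31))*l = ((2*7*(1 + 7))*(-31))*15 = ((2*7*8)*(-31))*15 = (112*(-31))*15 = -3472*15 = -52080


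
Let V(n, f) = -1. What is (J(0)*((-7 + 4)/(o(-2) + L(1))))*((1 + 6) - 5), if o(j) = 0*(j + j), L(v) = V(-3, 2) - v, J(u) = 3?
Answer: 9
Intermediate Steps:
L(v) = -1 - v
o(j) = 0 (o(j) = 0*(2*j) = 0)
(J(0)*((-7 + 4)/(o(-2) + L(1))))*((1 + 6) - 5) = (3*((-7 + 4)/(0 + (-1 - 1*1))))*((1 + 6) - 5) = (3*(-3/(0 + (-1 - 1))))*(7 - 5) = (3*(-3/(0 - 2)))*2 = (3*(-3/(-2)))*2 = (3*(-3*(-½)))*2 = (3*(3/2))*2 = (9/2)*2 = 9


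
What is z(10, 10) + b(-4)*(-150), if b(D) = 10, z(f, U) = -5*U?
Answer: -1550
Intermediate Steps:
z(10, 10) + b(-4)*(-150) = -5*10 + 10*(-150) = -50 - 1500 = -1550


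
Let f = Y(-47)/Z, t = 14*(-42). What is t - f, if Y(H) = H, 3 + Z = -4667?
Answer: -2746007/4670 ≈ -588.01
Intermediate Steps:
Z = -4670 (Z = -3 - 4667 = -4670)
t = -588
f = 47/4670 (f = -47/(-4670) = -47*(-1/4670) = 47/4670 ≈ 0.010064)
t - f = -588 - 1*47/4670 = -588 - 47/4670 = -2746007/4670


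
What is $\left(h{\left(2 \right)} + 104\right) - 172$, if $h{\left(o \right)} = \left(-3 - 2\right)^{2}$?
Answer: $-43$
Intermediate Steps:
$h{\left(o \right)} = 25$ ($h{\left(o \right)} = \left(-5\right)^{2} = 25$)
$\left(h{\left(2 \right)} + 104\right) - 172 = \left(25 + 104\right) - 172 = 129 - 172 = -43$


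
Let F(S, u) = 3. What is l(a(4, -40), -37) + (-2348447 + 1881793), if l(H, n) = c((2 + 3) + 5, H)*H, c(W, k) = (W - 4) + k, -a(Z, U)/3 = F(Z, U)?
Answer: -466627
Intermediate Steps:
a(Z, U) = -9 (a(Z, U) = -3*3 = -9)
c(W, k) = -4 + W + k (c(W, k) = (-4 + W) + k = -4 + W + k)
l(H, n) = H*(6 + H) (l(H, n) = (-4 + ((2 + 3) + 5) + H)*H = (-4 + (5 + 5) + H)*H = (-4 + 10 + H)*H = (6 + H)*H = H*(6 + H))
l(a(4, -40), -37) + (-2348447 + 1881793) = -9*(6 - 9) + (-2348447 + 1881793) = -9*(-3) - 466654 = 27 - 466654 = -466627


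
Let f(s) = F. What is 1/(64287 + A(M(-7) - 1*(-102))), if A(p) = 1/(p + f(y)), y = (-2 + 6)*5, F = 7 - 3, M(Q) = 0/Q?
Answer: 106/6814423 ≈ 1.5555e-5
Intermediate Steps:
M(Q) = 0
F = 4
y = 20 (y = 4*5 = 20)
f(s) = 4
A(p) = 1/(4 + p) (A(p) = 1/(p + 4) = 1/(4 + p))
1/(64287 + A(M(-7) - 1*(-102))) = 1/(64287 + 1/(4 + (0 - 1*(-102)))) = 1/(64287 + 1/(4 + (0 + 102))) = 1/(64287 + 1/(4 + 102)) = 1/(64287 + 1/106) = 1/(6814423/106) = 106/6814423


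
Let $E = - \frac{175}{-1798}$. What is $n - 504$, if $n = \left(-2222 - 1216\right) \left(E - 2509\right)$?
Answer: $\frac{7753967937}{899} \approx 8.6251 \cdot 10^{6}$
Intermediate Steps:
$E = \frac{175}{1798}$ ($E = \left(-175\right) \left(- \frac{1}{1798}\right) = \frac{175}{1798} \approx 0.09733$)
$n = \frac{7754421033}{899}$ ($n = \left(-2222 - 1216\right) \left(\frac{175}{1798} - 2509\right) = \left(-3438\right) \left(- \frac{4511007}{1798}\right) = \frac{7754421033}{899} \approx 8.6256 \cdot 10^{6}$)
$n - 504 = \frac{7754421033}{899} - 504 = \frac{7753967937}{899}$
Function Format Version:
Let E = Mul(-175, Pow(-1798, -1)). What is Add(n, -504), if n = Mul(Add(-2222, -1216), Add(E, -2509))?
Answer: Rational(7753967937, 899) ≈ 8.6251e+6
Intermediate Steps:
E = Rational(175, 1798) (E = Mul(-175, Rational(-1, 1798)) = Rational(175, 1798) ≈ 0.097330)
n = Rational(7754421033, 899) (n = Mul(Add(-2222, -1216), Add(Rational(175, 1798), -2509)) = Mul(-3438, Rational(-4511007, 1798)) = Rational(7754421033, 899) ≈ 8.6256e+6)
Add(n, -504) = Add(Rational(7754421033, 899), -504) = Rational(7753967937, 899)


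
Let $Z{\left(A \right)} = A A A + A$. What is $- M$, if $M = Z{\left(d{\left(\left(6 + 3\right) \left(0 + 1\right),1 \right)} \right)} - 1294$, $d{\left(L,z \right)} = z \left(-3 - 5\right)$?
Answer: $1814$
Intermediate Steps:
$d{\left(L,z \right)} = - 8 z$ ($d{\left(L,z \right)} = z \left(-8\right) = - 8 z$)
$Z{\left(A \right)} = A + A^{3}$ ($Z{\left(A \right)} = A^{2} A + A = A^{3} + A = A + A^{3}$)
$M = -1814$ ($M = \left(\left(-8\right) 1 + \left(\left(-8\right) 1\right)^{3}\right) - 1294 = \left(-8 + \left(-8\right)^{3}\right) - 1294 = \left(-8 - 512\right) - 1294 = -520 - 1294 = -1814$)
$- M = \left(-1\right) \left(-1814\right) = 1814$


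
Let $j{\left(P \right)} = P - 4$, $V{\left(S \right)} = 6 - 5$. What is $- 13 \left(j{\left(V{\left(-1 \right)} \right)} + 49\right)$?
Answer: $-598$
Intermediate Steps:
$V{\left(S \right)} = 1$
$j{\left(P \right)} = -4 + P$ ($j{\left(P \right)} = P - 4 = -4 + P$)
$- 13 \left(j{\left(V{\left(-1 \right)} \right)} + 49\right) = - 13 \left(\left(-4 + 1\right) + 49\right) = - 13 \left(-3 + 49\right) = \left(-13\right) 46 = -598$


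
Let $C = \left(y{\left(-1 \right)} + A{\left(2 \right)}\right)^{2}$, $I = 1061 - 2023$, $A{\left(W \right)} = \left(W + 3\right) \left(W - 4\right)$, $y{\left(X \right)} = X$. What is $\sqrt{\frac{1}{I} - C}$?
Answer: $\frac{i \sqrt{111979686}}{962} \approx 11.0 i$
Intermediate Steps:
$A{\left(W \right)} = \left(-4 + W\right) \left(3 + W\right)$ ($A{\left(W \right)} = \left(3 + W\right) \left(-4 + W\right) = \left(-4 + W\right) \left(3 + W\right)$)
$I = -962$
$C = 121$ ($C = \left(-1 - \left(14 - 4\right)\right)^{2} = \left(-1 - 10\right)^{2} = \left(-11\right)^{2} = 121$)
$\sqrt{\frac{1}{I} - C} = \sqrt{\frac{1}{-962} - 121} = \sqrt{- \frac{1}{962} - 121} = \sqrt{- \frac{116403}{962}} = \frac{i \sqrt{111979686}}{962}$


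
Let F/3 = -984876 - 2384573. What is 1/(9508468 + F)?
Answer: -1/599879 ≈ -1.6670e-6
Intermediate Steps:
F = -10108347 (F = 3*(-984876 - 2384573) = 3*(-3369449) = -10108347)
1/(9508468 + F) = 1/(9508468 - 10108347) = 1/(-599879) = -1/599879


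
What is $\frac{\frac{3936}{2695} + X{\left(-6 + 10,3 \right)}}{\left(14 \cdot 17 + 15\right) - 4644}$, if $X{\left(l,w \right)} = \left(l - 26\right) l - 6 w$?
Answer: $\frac{281734}{11833745} \approx 0.023808$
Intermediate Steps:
$X{\left(l,w \right)} = - 6 w + l \left(-26 + l\right)$ ($X{\left(l,w \right)} = \left(-26 + l\right) l - 6 w = l \left(-26 + l\right) - 6 w = - 6 w + l \left(-26 + l\right)$)
$\frac{\frac{3936}{2695} + X{\left(-6 + 10,3 \right)}}{\left(14 \cdot 17 + 15\right) - 4644} = \frac{\frac{3936}{2695} - \left(18 - \left(-6 + 10\right)^{2} + 26 \left(-6 + 10\right)\right)}{\left(14 \cdot 17 + 15\right) - 4644} = \frac{3936 \cdot \frac{1}{2695} - \left(122 - 16\right)}{\left(238 + 15\right) - 4644} = \frac{\frac{3936}{2695} - 106}{253 - 4644} = \frac{\frac{3936}{2695} - 106}{-4391} = \left(- \frac{281734}{2695}\right) \left(- \frac{1}{4391}\right) = \frac{281734}{11833745}$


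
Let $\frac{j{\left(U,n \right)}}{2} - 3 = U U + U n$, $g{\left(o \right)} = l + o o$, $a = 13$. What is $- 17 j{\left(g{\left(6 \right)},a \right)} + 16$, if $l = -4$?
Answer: $-49046$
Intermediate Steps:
$g{\left(o \right)} = -4 + o^{2}$ ($g{\left(o \right)} = -4 + o o = -4 + o^{2}$)
$j{\left(U,n \right)} = 6 + 2 U^{2} + 2 U n$ ($j{\left(U,n \right)} = 6 + 2 \left(U U + U n\right) = 6 + 2 \left(U^{2} + U n\right) = 6 + \left(2 U^{2} + 2 U n\right) = 6 + 2 U^{2} + 2 U n$)
$- 17 j{\left(g{\left(6 \right)},a \right)} + 16 = - 17 \left(6 + 2 \left(-4 + 6^{2}\right)^{2} + 2 \left(-4 + 6^{2}\right) 13\right) + 16 = - 17 \left(6 + 2 \left(-4 + 36\right)^{2} + 2 \left(-4 + 36\right) 13\right) + 16 = - 17 \left(6 + 2 \cdot 32^{2} + 2 \cdot 32 \cdot 13\right) + 16 = - 17 \left(6 + 2 \cdot 1024 + 832\right) + 16 = - 17 \left(6 + 2048 + 832\right) + 16 = \left(-17\right) 2886 + 16 = -49062 + 16 = -49046$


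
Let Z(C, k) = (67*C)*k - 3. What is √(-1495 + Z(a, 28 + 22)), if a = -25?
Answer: 48*I*√37 ≈ 291.97*I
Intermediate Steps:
Z(C, k) = -3 + 67*C*k (Z(C, k) = 67*C*k - 3 = -3 + 67*C*k)
√(-1495 + Z(a, 28 + 22)) = √(-1495 + (-3 + 67*(-25)*(28 + 22))) = √(-1495 + (-3 + 67*(-25)*50)) = √(-1495 + (-3 - 83750)) = √(-1495 - 83753) = √(-85248) = 48*I*√37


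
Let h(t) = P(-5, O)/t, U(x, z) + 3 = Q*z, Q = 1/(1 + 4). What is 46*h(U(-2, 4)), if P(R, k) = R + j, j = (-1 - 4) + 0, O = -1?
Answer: 2300/11 ≈ 209.09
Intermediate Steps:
Q = ⅕ (Q = 1/5 = ⅕ ≈ 0.20000)
j = -5 (j = -5 + 0 = -5)
P(R, k) = -5 + R (P(R, k) = R - 5 = -5 + R)
U(x, z) = -3 + z/5
h(t) = -10/t (h(t) = (-5 - 5)/t = -10/t)
46*h(U(-2, 4)) = 46*(-10/(-3 + (⅕)*4)) = 46*(-10/(-3 + ⅘)) = 46*(-10/(-11/5)) = 46*(-10*(-5/11)) = 46*(50/11) = 2300/11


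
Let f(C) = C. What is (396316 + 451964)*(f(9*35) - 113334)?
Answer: -95871757320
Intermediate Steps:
(396316 + 451964)*(f(9*35) - 113334) = (396316 + 451964)*(9*35 - 113334) = 848280*(315 - 113334) = 848280*(-113019) = -95871757320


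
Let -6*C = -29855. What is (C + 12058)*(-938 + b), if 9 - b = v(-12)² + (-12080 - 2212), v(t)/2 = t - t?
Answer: 1365738689/6 ≈ 2.2762e+8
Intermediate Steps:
v(t) = 0 (v(t) = 2*(t - t) = 2*0 = 0)
b = 14301 (b = 9 - (0² + (-12080 - 2212)) = 9 - (0 - 14292) = 9 - 1*(-14292) = 9 + 14292 = 14301)
C = 29855/6 (C = -⅙*(-29855) = 29855/6 ≈ 4975.8)
(C + 12058)*(-938 + b) = (29855/6 + 12058)*(-938 + 14301) = (102203/6)*13363 = 1365738689/6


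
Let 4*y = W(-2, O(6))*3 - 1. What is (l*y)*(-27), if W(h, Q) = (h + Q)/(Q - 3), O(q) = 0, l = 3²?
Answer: -243/4 ≈ -60.750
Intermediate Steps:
l = 9
W(h, Q) = (Q + h)/(-3 + Q)
y = ¼ (y = (((0 - 2)/(-3 + 0))*3 - 1)/4 = ((-2/(-3))*3 - 1)/4 = (-⅓*(-2)*3 - 1)/4 = ((⅔)*3 - 1)/4 = (2 - 1)/4 = (¼)*1 = ¼ ≈ 0.25000)
(l*y)*(-27) = (9*(¼))*(-27) = (9/4)*(-27) = -243/4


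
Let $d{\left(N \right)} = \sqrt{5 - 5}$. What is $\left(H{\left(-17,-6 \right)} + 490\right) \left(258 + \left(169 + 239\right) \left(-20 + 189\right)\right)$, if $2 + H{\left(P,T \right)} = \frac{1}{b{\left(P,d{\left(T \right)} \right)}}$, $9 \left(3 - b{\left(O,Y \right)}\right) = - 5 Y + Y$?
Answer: $33797550$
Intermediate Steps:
$d{\left(N \right)} = 0$ ($d{\left(N \right)} = \sqrt{0} = 0$)
$b{\left(O,Y \right)} = 3 + \frac{4 Y}{9}$ ($b{\left(O,Y \right)} = 3 - \frac{- 5 Y + Y}{9} = 3 - \frac{\left(-4\right) Y}{9} = 3 + \frac{4 Y}{9}$)
$H{\left(P,T \right)} = - \frac{5}{3}$ ($H{\left(P,T \right)} = -2 + \frac{1}{3 + \frac{4}{9} \cdot 0} = -2 + \frac{1}{3 + 0} = -2 + \frac{1}{3} = - \frac{5}{3}$)
$\left(H{\left(-17,-6 \right)} + 490\right) \left(258 + \left(169 + 239\right) \left(-20 + 189\right)\right) = \left(- \frac{5}{3} + 490\right) \left(258 + \left(169 + 239\right) \left(-20 + 189\right)\right) = \frac{1465 \left(258 + 408 \cdot 169\right)}{3} = \frac{1465 \left(258 + 68952\right)}{3} = \frac{1465}{3} \cdot 69210 = 33797550$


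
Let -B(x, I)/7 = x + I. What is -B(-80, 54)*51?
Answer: -9282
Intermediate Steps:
B(x, I) = -7*I - 7*x (B(x, I) = -7*(x + I) = -7*(I + x) = -7*I - 7*x)
-B(-80, 54)*51 = -(-7*54 - 7*(-80))*51 = -(-378 + 560)*51 = -182*51 = -1*9282 = -9282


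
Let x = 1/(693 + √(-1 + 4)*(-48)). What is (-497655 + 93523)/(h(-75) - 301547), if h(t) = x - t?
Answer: 57668768070264972/43019406439598017 + 19398336*√3/43019406439598017 ≈ 1.3405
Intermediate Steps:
x = 1/(693 - 48*√3) (x = 1/(693 + √3*(-48)) = 1/(693 - 48*√3) ≈ 0.0016397)
h(t) = 77/52593 - t + 16*√3/157779 (h(t) = (77/52593 + 16*√3/157779) - t = 77/52593 - t + 16*√3/157779)
(-497655 + 93523)/(h(-75) - 301547) = (-497655 + 93523)/((77/52593 - 1*(-75) + 16*√3/157779) - 301547) = -404132/((77/52593 + 75 + 16*√3/157779) - 301547) = -404132/((3944552/52593 + 16*√3/157779) - 301547) = -404132/(-15855316819/52593 + 16*√3/157779)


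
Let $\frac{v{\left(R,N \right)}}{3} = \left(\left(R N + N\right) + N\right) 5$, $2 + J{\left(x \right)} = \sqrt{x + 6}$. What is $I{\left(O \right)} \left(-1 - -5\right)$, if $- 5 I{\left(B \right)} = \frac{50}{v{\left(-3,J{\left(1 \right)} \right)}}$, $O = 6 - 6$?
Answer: $\frac{16}{9} + \frac{8 \sqrt{7}}{9} \approx 4.1296$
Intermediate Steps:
$J{\left(x \right)} = -2 + \sqrt{6 + x}$ ($J{\left(x \right)} = -2 + \sqrt{x + 6} = -2 + \sqrt{6 + x}$)
$v{\left(R,N \right)} = 30 N + 15 N R$ ($v{\left(R,N \right)} = 3 \left(\left(R N + N\right) + N\right) 5 = 3 \left(\left(N R + N\right) + N\right) 5 = 3 \left(\left(N + N R\right) + N\right) 5 = 3 \left(2 N + N R\right) 5 = 3 \left(10 N + 5 N R\right) = 30 N + 15 N R$)
$O = 0$
$I{\left(B \right)} = - \frac{10}{30 - 15 \sqrt{7}}$ ($I{\left(B \right)} = - \frac{50 \frac{1}{15 \left(-2 + \sqrt{6 + 1}\right) \left(2 - 3\right)}}{5} = - \frac{50 \frac{1}{15 \left(-2 + \sqrt{7}\right) \left(-1\right)}}{5} = - \frac{50 \frac{1}{30 - 15 \sqrt{7}}}{5} = - \frac{10}{30 - 15 \sqrt{7}}$)
$I{\left(O \right)} \left(-1 - -5\right) = \left(\frac{4}{9} + \frac{2 \sqrt{7}}{9}\right) \left(-1 - -5\right) = \left(\frac{4}{9} + \frac{2 \sqrt{7}}{9}\right) \left(-1 + 5\right) = \left(\frac{4}{9} + \frac{2 \sqrt{7}}{9}\right) 4 = \frac{16}{9} + \frac{8 \sqrt{7}}{9}$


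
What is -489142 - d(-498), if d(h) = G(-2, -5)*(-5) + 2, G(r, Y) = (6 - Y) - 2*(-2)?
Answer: -489069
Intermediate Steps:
G(r, Y) = 10 - Y (G(r, Y) = (6 - Y) + 4 = 10 - Y)
d(h) = -73 (d(h) = (10 - 1*(-5))*(-5) + 2 = (10 + 5)*(-5) + 2 = 15*(-5) + 2 = -75 + 2 = -73)
-489142 - d(-498) = -489142 - 1*(-73) = -489142 + 73 = -489069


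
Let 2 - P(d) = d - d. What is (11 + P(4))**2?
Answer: 169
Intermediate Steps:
P(d) = 2 (P(d) = 2 - (d - d) = 2 - 1*0 = 2 + 0 = 2)
(11 + P(4))**2 = (11 + 2)**2 = 13**2 = 169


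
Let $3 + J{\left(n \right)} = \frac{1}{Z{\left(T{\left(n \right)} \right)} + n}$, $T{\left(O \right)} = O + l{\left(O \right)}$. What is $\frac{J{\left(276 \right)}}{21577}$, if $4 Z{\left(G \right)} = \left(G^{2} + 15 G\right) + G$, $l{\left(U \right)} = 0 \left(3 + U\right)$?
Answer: $- \frac{61271}{440688648} \approx -0.00013903$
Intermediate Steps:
$l{\left(U \right)} = 0$
$T{\left(O \right)} = O$ ($T{\left(O \right)} = O + 0 = O$)
$Z{\left(G \right)} = 4 G + \frac{G^{2}}{4}$ ($Z{\left(G \right)} = \frac{\left(G^{2} + 15 G\right) + G}{4} = \frac{G^{2} + 16 G}{4} = 4 G + \frac{G^{2}}{4}$)
$J{\left(n \right)} = -3 + \frac{1}{n + \frac{n \left(16 + n\right)}{4}}$ ($J{\left(n \right)} = -3 + \frac{1}{\frac{n \left(16 + n\right)}{4} + n} = -3 + \frac{1}{n + \frac{n \left(16 + n\right)}{4}}$)
$\frac{J{\left(276 \right)}}{21577} = \frac{\frac{1}{276} \frac{1}{20 + 276} \left(4 - 16560 - 3 \cdot 276^{2}\right)}{21577} = \frac{4 - 16560 - 228528}{276 \cdot 296} \cdot \frac{1}{21577} = \frac{1}{276} \cdot \frac{1}{296} \left(4 - 16560 - 228528\right) \frac{1}{21577} = \frac{1}{276} \cdot \frac{1}{296} \left(-245084\right) \frac{1}{21577} = \left(- \frac{61271}{20424}\right) \frac{1}{21577} = - \frac{61271}{440688648}$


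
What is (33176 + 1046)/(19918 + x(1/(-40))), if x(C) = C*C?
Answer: 54755200/31868801 ≈ 1.7181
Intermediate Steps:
x(C) = C**2
(33176 + 1046)/(19918 + x(1/(-40))) = (33176 + 1046)/(19918 + (1/(-40))**2) = 34222/(19918 + (-1/40)**2) = 34222/(19918 + 1/1600) = 34222/(31868801/1600) = 34222*(1600/31868801) = 54755200/31868801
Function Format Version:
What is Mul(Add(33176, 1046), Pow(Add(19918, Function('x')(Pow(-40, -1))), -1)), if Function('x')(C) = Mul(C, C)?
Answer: Rational(54755200, 31868801) ≈ 1.7181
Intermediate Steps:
Function('x')(C) = Pow(C, 2)
Mul(Add(33176, 1046), Pow(Add(19918, Function('x')(Pow(-40, -1))), -1)) = Mul(Add(33176, 1046), Pow(Add(19918, Pow(Pow(-40, -1), 2)), -1)) = Mul(34222, Pow(Add(19918, Pow(Rational(-1, 40), 2)), -1)) = Mul(34222, Pow(Add(19918, Rational(1, 1600)), -1)) = Mul(34222, Pow(Rational(31868801, 1600), -1)) = Mul(34222, Rational(1600, 31868801)) = Rational(54755200, 31868801)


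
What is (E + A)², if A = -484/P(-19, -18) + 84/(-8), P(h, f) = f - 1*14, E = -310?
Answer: 5968249/64 ≈ 93254.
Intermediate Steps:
P(h, f) = -14 + f (P(h, f) = f - 14 = -14 + f)
A = 37/8 (A = -484/(-14 - 18) + 84/(-8) = -484/(-32) + 84*(-⅛) = -484*(-1/32) - 21/2 = 121/8 - 21/2 = 37/8 ≈ 4.6250)
(E + A)² = (-310 + 37/8)² = (-2443/8)² = 5968249/64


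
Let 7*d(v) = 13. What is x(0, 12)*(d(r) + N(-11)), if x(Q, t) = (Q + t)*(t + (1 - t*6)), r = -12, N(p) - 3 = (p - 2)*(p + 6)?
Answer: -346212/7 ≈ -49459.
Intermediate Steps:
N(p) = 3 + (-2 + p)*(6 + p) (N(p) = 3 + (p - 2)*(p + 6) = 3 + (-2 + p)*(6 + p))
d(v) = 13/7 (d(v) = (⅐)*13 = 13/7)
x(Q, t) = (1 - 5*t)*(Q + t) (x(Q, t) = (Q + t)*(t + (1 - 6*t)) = (Q + t)*(1 - 5*t) = (1 - 5*t)*(Q + t))
x(0, 12)*(d(r) + N(-11)) = (0 + 12 - 5*12² - 5*0*12)*(13/7 + (-9 + (-11)² + 4*(-11))) = (0 + 12 - 5*144 + 0)*(13/7 + (-9 + 121 - 44)) = (0 + 12 - 720 + 0)*(13/7 + 68) = -708*489/7 = -346212/7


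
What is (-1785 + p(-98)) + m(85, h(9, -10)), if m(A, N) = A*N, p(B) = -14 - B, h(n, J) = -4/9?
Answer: -15649/9 ≈ -1738.8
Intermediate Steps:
h(n, J) = -4/9 (h(n, J) = -4*1/9 = -4/9)
(-1785 + p(-98)) + m(85, h(9, -10)) = (-1785 + (-14 - 1*(-98))) + 85*(-4/9) = (-1785 + (-14 + 98)) - 340/9 = (-1785 + 84) - 340/9 = -1701 - 340/9 = -15649/9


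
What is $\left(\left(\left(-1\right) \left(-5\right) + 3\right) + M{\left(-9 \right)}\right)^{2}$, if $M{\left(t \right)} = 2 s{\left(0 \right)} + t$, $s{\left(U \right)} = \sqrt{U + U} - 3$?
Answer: $49$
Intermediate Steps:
$s{\left(U \right)} = -3 + \sqrt{2} \sqrt{U}$ ($s{\left(U \right)} = \sqrt{2 U} - 3 = \sqrt{2} \sqrt{U} - 3 = -3 + \sqrt{2} \sqrt{U}$)
$M{\left(t \right)} = -6 + t$ ($M{\left(t \right)} = 2 \left(-3 + \sqrt{2} \sqrt{0}\right) + t = 2 \left(-3 + \sqrt{2} \cdot 0\right) + t = 2 \left(-3 + 0\right) + t = 2 \left(-3\right) + t = -6 + t$)
$\left(\left(\left(-1\right) \left(-5\right) + 3\right) + M{\left(-9 \right)}\right)^{2} = \left(\left(\left(-1\right) \left(-5\right) + 3\right) - 15\right)^{2} = \left(\left(5 + 3\right) - 15\right)^{2} = \left(8 - 15\right)^{2} = \left(-7\right)^{2} = 49$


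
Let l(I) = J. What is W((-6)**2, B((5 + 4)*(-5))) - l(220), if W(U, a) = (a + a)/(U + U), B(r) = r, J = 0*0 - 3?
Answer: 7/4 ≈ 1.7500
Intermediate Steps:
J = -3 (J = 0 - 3 = -3)
l(I) = -3
W(U, a) = a/U (W(U, a) = (2*a)/((2*U)) = (2*a)*(1/(2*U)) = a/U)
W((-6)**2, B((5 + 4)*(-5))) - l(220) = ((5 + 4)*(-5))/((-6)**2) - 1*(-3) = (9*(-5))/36 + 3 = -45*1/36 + 3 = -5/4 + 3 = 7/4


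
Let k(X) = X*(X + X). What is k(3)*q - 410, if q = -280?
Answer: -5450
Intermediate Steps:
k(X) = 2*X² (k(X) = X*(2*X) = 2*X²)
k(3)*q - 410 = (2*3²)*(-280) - 410 = (2*9)*(-280) - 410 = 18*(-280) - 410 = -5040 - 410 = -5450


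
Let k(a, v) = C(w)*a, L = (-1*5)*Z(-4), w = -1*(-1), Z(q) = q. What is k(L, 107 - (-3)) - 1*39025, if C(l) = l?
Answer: -39005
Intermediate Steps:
w = 1
L = 20 (L = -1*5*(-4) = -5*(-4) = 20)
k(a, v) = a (k(a, v) = 1*a = a)
k(L, 107 - (-3)) - 1*39025 = 20 - 1*39025 = 20 - 39025 = -39005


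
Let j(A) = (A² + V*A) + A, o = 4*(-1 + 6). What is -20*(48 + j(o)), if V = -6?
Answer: -6960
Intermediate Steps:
o = 20 (o = 4*5 = 20)
j(A) = A² - 5*A (j(A) = (A² - 6*A) + A = A² - 5*A)
-20*(48 + j(o)) = -20*(48 + 20*(-5 + 20)) = -20*(48 + 20*15) = -20*(48 + 300) = -20*348 = -6960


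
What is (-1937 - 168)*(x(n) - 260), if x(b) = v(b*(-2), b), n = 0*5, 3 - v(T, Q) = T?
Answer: 540985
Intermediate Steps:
v(T, Q) = 3 - T
n = 0
x(b) = 3 + 2*b (x(b) = 3 - b*(-2) = 3 - (-2)*b = 3 + 2*b)
(-1937 - 168)*(x(n) - 260) = (-1937 - 168)*((3 + 2*0) - 260) = -2105*((3 + 0) - 260) = -2105*(3 - 260) = -2105*(-257) = 540985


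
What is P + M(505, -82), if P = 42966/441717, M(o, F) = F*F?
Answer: 990049358/147239 ≈ 6724.1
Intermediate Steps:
M(o, F) = F²
P = 14322/147239 (P = 42966*(1/441717) = 14322/147239 ≈ 0.097270)
P + M(505, -82) = 14322/147239 + (-82)² = 14322/147239 + 6724 = 990049358/147239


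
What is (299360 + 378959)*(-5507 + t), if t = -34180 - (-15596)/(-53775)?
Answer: -1447657570940699/53775 ≈ -2.6921e+10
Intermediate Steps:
t = -1838045096/53775 (t = -34180 - (-15596)*(-1)/53775 = -34180 - 1*15596/53775 = -34180 - 15596/53775 = -1838045096/53775 ≈ -34180.)
(299360 + 378959)*(-5507 + t) = (299360 + 378959)*(-5507 - 1838045096/53775) = 678319*(-2134184021/53775) = -1447657570940699/53775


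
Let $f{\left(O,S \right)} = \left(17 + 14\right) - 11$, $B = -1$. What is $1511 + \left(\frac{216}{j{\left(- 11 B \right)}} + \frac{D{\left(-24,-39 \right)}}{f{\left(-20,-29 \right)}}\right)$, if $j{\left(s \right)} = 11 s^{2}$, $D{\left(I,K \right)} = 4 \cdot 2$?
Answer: $\frac{10059447}{6655} \approx 1511.6$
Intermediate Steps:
$D{\left(I,K \right)} = 8$
$f{\left(O,S \right)} = 20$ ($f{\left(O,S \right)} = 31 - 11 = 20$)
$1511 + \left(\frac{216}{j{\left(- 11 B \right)}} + \frac{D{\left(-24,-39 \right)}}{f{\left(-20,-29 \right)}}\right) = 1511 + \left(\frac{216}{11 \left(\left(-11\right) \left(-1\right)\right)^{2}} + \frac{8}{20}\right) = 1511 + \left(\frac{216}{11 \cdot 11^{2}} + 8 \cdot \frac{1}{20}\right) = 1511 + \left(\frac{216}{11 \cdot 121} + \frac{2}{5}\right) = 1511 + \left(\frac{216}{1331} + \frac{2}{5}\right) = 1511 + \frac{3742}{6655} = \frac{10059447}{6655}$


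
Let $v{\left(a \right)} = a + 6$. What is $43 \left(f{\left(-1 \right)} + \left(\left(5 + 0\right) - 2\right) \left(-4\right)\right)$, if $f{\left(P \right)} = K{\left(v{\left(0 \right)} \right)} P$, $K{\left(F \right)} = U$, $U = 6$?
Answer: $-774$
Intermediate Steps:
$v{\left(a \right)} = 6 + a$
$K{\left(F \right)} = 6$
$f{\left(P \right)} = 6 P$
$43 \left(f{\left(-1 \right)} + \left(\left(5 + 0\right) - 2\right) \left(-4\right)\right) = 43 \left(6 \left(-1\right) + \left(\left(5 + 0\right) - 2\right) \left(-4\right)\right) = 43 \left(-6 + \left(5 - 2\right) \left(-4\right)\right) = 43 \left(-6 + 3 \left(-4\right)\right) = 43 \left(-6 - 12\right) = 43 \left(-18\right) = -774$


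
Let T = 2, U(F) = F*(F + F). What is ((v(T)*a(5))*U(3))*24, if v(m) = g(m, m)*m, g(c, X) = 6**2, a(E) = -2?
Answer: -62208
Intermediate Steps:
U(F) = 2*F**2 (U(F) = F*(2*F) = 2*F**2)
g(c, X) = 36
v(m) = 36*m
((v(T)*a(5))*U(3))*24 = (((36*2)*(-2))*(2*3**2))*24 = ((72*(-2))*(2*9))*24 = -144*18*24 = -2592*24 = -62208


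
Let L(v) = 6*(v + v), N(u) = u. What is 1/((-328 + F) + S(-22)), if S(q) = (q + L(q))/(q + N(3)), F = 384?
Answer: 19/1350 ≈ 0.014074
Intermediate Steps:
L(v) = 12*v (L(v) = 6*(2*v) = 12*v)
S(q) = 13*q/(3 + q) (S(q) = (q + 12*q)/(q + 3) = (13*q)/(3 + q) = 13*q/(3 + q))
1/((-328 + F) + S(-22)) = 1/((-328 + 384) + 13*(-22)/(3 - 22)) = 1/(56 + 13*(-22)/(-19)) = 1/(56 + 13*(-22)*(-1/19)) = 1/(56 + 286/19) = 1/(1350/19) = 19/1350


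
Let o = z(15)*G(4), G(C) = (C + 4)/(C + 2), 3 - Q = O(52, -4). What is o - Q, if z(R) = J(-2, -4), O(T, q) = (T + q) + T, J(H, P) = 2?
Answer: 299/3 ≈ 99.667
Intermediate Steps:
O(T, q) = q + 2*T
z(R) = 2
Q = -97 (Q = 3 - (-4 + 2*52) = 3 - (-4 + 104) = 3 - 1*100 = 3 - 100 = -97)
G(C) = (4 + C)/(2 + C)
o = 8/3 (o = 2*((4 + 4)/(2 + 4)) = 2*(8/6) = 2*((⅙)*8) = 2*(4/3) = 8/3 ≈ 2.6667)
o - Q = 8/3 - 1*(-97) = 8/3 + 97 = 299/3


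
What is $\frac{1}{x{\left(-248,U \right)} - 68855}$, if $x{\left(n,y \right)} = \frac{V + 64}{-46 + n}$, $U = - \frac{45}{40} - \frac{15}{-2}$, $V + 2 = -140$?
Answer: $- \frac{49}{3373882} \approx -1.4523 \cdot 10^{-5}$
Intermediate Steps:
$V = -142$ ($V = -2 - 140 = -142$)
$U = \frac{51}{8}$ ($U = \left(-45\right) \frac{1}{40} - - \frac{15}{2} = - \frac{9}{8} + \frac{15}{2} = \frac{51}{8} \approx 6.375$)
$x{\left(n,y \right)} = - \frac{78}{-46 + n}$ ($x{\left(n,y \right)} = \frac{-142 + 64}{-46 + n} = - \frac{78}{-46 + n}$)
$\frac{1}{x{\left(-248,U \right)} - 68855} = \frac{1}{- \frac{78}{-46 - 248} - 68855} = \frac{1}{- \frac{78}{-294} - 68855} = \frac{1}{\left(-78\right) \left(- \frac{1}{294}\right) - 68855} = \frac{1}{\frac{13}{49} - 68855} = \frac{1}{- \frac{3373882}{49}} = - \frac{49}{3373882}$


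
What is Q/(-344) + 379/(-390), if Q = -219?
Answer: -22483/67080 ≈ -0.33517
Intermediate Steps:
Q/(-344) + 379/(-390) = -219/(-344) + 379/(-390) = -219*(-1/344) + 379*(-1/390) = 219/344 - 379/390 = -22483/67080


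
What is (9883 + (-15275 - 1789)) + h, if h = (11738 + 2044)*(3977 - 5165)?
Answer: -16380197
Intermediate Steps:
h = -16373016 (h = 13782*(-1188) = -16373016)
(9883 + (-15275 - 1789)) + h = (9883 + (-15275 - 1789)) - 16373016 = (9883 - 17064) - 16373016 = -7181 - 16373016 = -16380197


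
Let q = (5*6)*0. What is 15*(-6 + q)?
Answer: -90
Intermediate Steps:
q = 0 (q = 30*0 = 0)
15*(-6 + q) = 15*(-6 + 0) = 15*(-6) = -90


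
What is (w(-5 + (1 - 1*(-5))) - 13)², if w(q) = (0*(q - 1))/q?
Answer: 169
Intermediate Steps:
w(q) = 0 (w(q) = (0*(-1 + q))/q = 0/q = 0)
(w(-5 + (1 - 1*(-5))) - 13)² = (0 - 13)² = (-13)² = 169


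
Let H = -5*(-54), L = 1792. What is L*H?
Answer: 483840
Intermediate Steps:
H = 270
L*H = 1792*270 = 483840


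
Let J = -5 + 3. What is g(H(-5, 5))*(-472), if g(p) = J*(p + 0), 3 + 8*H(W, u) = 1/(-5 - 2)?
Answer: -2596/7 ≈ -370.86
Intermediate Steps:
H(W, u) = -11/28 (H(W, u) = -3/8 + 1/(8*(-5 - 2)) = -3/8 + (1/8)/(-7) = -3/8 + (1/8)*(-1/7) = -3/8 - 1/56 = -11/28)
J = -2
g(p) = -2*p (g(p) = -2*(p + 0) = -2*p)
g(H(-5, 5))*(-472) = -2*(-11/28)*(-472) = (11/14)*(-472) = -2596/7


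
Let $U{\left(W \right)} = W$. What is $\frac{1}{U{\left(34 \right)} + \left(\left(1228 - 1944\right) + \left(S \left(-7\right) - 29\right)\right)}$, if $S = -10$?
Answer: $- \frac{1}{641} \approx -0.0015601$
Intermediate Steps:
$\frac{1}{U{\left(34 \right)} + \left(\left(1228 - 1944\right) + \left(S \left(-7\right) - 29\right)\right)} = \frac{1}{34 + \left(\left(1228 - 1944\right) - -41\right)} = \frac{1}{34 + \left(-716 + \left(70 - 29\right)\right)} = \frac{1}{34 + \left(-716 + 41\right)} = \frac{1}{34 - 675} = \frac{1}{-641} = - \frac{1}{641}$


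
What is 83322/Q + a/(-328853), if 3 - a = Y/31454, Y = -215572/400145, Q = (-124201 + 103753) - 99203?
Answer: -24633857489655485653/35373935701893316535 ≈ -0.69638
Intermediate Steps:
Q = -119651 (Q = -20448 - 99203 = -119651)
Y = -215572/400145 (Y = -215572*1/400145 = -215572/400145 ≈ -0.53873)
a = 18879349031/6293080415 (a = 3 - (-215572)/(400145*31454) = 3 - 1*(-107786/6293080415) = 3 + 107786/6293080415 = 18879349031/6293080415 ≈ 3.0000)
83322/Q + a/(-328853) = 83322/(-119651) + (18879349031/6293080415)/(-328853) = 83322*(-1/119651) + (18879349031/6293080415)*(-1/328853) = -83322/119651 - 18879349031/2069498373713995 = -24633857489655485653/35373935701893316535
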